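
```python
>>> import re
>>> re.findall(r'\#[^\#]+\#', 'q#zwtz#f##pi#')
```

With no groups in the pattern, `findall` gives back each whole match — 2 here.

['#zwtz#', '#pi#']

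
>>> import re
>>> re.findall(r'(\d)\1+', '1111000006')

['1', '0']

A backreference is literal: `\1` must see the identical characters the first group matched.
`findall` collects group 1 from each match (2 total).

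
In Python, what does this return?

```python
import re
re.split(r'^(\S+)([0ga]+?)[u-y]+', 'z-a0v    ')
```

The group in the pattern means `split` returns the separators' captures alongside the pieces.

['', 'z-a', '0', '    ']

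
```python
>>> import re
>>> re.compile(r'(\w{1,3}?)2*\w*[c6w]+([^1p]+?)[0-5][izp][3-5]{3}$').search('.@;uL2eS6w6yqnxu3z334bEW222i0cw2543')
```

Pattern: 1 to 3 of a word character (lazy) (captured); then zero or more of the literal '2', then zero or more of a word character, then one or more of one of [c6w]; then one or more of any character except [1p] (lazy) (captured); then a character in [0-5], then one of [izp]; then exactly 3 of a character in [3-5]; then anchored at the end.
`re.search` scans for the first position where the pattern succeeds.
Here nothing in the string fits, so the call returns None.

None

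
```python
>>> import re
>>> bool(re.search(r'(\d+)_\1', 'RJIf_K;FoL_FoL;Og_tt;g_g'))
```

`\1` has to match the exact text group 1 already captured.
Here the pattern never matches, so the call returns None, and `bool(None)` is False.

False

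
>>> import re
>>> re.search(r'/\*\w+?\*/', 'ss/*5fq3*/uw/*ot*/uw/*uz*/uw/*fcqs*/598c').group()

Unlike `match`, `search` isn't anchored — it looks for the pattern anywhere in the string.
The match spans [2:10] → '/*5fq3*/'.

'/*5fq3*/'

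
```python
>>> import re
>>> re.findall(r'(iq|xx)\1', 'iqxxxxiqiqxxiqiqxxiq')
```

['xx', 'iq', 'iq']

`\1` is not a pattern — it's the concrete string captured by group 1, re-applied verbatim.
With a single group, `findall` returns only what that group captured — 3 items.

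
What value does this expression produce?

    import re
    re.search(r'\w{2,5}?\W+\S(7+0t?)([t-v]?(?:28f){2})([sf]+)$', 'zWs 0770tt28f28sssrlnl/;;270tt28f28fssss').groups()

('70t', 't28f28f', 'ssss')

The match spans [17:40] → 'srlnl/;;270tt28f28fssss'.
Captured: group 1 = '70t', group 2 = 't28f28f', group 3 = 'ssss'.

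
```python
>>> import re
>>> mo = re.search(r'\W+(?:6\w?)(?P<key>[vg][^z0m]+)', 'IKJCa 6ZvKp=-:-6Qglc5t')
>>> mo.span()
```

This matches one or more of a non-word character; then the literal '6', then optionally a word character (non-capturing group); then one of [vg], then one or more of any character except [z0m] (captured as 'key').
`search` walks the string left to right and returns the first match it finds.
The match spans [5:22] → ' 6ZvKp=-:-6Qglc5t'.
Captured: group 1 = 'vKp=-:-6Qglc5t'.

(5, 22)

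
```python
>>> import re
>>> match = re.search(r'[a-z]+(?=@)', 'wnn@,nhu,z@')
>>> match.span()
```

(0, 3)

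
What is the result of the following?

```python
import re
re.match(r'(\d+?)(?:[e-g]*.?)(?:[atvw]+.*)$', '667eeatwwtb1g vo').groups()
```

('667',)

This matches one or more of a digit (lazy) (captured); then zero or more of a character in [e-g], then optionally any character (non-capturing group); then one or more of one of [atvw], then zero or more of any character (non-capturing group); then anchored at the end.
`re.match` only tries the pattern at the start of the string.
The match spans [0:16] → '667eeatwwtb1g vo'.
Captured: group 1 = '667'.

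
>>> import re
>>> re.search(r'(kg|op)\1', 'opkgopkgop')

None

After group 1 captures some text, `\1` only succeeds where that same text appears again.
`re.search` scans for the first position where the pattern succeeds.
Here no position works, so the call returns None.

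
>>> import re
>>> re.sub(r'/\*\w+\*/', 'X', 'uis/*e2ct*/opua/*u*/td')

'uisXopuaXtd'

Matches: at [3:11] → '/*e2ct*/'; at [15:20] → '/*u*/'.
Every occurrence is swapped for 'X'.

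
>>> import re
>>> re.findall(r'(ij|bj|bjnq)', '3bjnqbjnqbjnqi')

The regex engine tests alternatives in the order written; an earlier branch that matches wins even if a later one would match more.
Scanning left to right: at [1:3] match 'bj', group 1 = 'bj'; at [5:7] match 'bj', group 1 = 'bj'; at [9:11] match 'bj', group 1 = 'bj'.
With a single group, `findall` returns only what that group captured — 3 items.

['bj', 'bj', 'bj']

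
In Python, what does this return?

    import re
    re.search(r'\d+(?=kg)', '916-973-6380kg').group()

'6380'

Lookahead/lookbehind check context without consuming it, so the matched span excludes the asserted characters.
The match spans [8:12] → '6380'.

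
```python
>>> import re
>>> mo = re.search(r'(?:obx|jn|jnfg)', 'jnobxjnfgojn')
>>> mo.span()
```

(0, 2)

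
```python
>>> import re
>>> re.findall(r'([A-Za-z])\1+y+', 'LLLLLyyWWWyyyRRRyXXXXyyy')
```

['L', 'W', 'R', 'X']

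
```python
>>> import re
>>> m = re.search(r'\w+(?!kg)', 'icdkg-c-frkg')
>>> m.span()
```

`(?!…)`/`(?<!…)` only lets a position through if the neighbouring text does NOT match; no characters are consumed.
`re.search` scans for the first position where the pattern succeeds.
The match spans [0:5] → 'icdkg'.

(0, 5)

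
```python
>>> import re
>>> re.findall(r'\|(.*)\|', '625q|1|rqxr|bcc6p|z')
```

One capturing group, so `findall` returns just the captured substring from the one match — 1 in all.

['1|rqxr|bcc6p']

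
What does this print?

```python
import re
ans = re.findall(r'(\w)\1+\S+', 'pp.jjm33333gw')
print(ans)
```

After group 1 captures some text, `\1` only succeeds where that same text appears again.
Walking the string: at [0:13] match 'pp.jjm33333gw', group 1 = 'p'.
With a single group, `findall` returns only what that group captured — 1 item.

['p']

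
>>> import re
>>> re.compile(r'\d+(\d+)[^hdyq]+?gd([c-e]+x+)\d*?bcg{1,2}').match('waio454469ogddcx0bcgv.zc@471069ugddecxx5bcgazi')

`match` is anchored at position 0; if the pattern doesn't fit there, it returns None.
Here position 0 doesn't satisfy it, so the call returns None.

None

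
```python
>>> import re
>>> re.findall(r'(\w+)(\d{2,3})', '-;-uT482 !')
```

[('uT4', '82')]

Pattern: one or more of a word character (captured); then 2 to 3 of a digit (captured).
Matches: at [3:8] match 'uT482', groups = ('uT4', '82').
`findall` packs the 2 group values into a tuple for every match.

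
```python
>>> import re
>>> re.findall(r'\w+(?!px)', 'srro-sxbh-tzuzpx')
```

['srro', 'sxbh', 'tzuzpx']

The negative lookahead/lookbehind blocks any match where the forbidden context is present.
Scanning left to right: at [0:4] → 'srro'; at [5:9] → 'sxbh'; at [10:16] → 'tzuzpx'.
With no groups in the pattern, `findall` gives back each whole match — 3 here.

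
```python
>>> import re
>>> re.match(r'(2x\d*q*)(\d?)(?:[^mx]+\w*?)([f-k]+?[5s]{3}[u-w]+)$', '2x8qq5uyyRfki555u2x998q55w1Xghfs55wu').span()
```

(0, 36)

With `match`, the pattern is implicitly anchored at the beginning.
The match spans [0:36] → '2x8qq5uyyRfki555u2x998q55w1Xghfs55wu'.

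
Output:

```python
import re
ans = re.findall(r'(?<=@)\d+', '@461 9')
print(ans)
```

['461']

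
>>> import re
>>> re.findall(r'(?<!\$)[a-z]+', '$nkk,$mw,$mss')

['kk', 'w', 'ss']

A negative assertion filters positions out without eating any characters.
Scanning left to right: at [2:4] → 'kk'; at [7:8] → 'w'; at [11:13] → 'ss'.
With no groups in the pattern, `findall` gives back each whole match — 3 here.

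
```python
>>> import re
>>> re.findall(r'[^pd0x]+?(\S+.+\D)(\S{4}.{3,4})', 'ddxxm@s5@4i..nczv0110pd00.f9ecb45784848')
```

A `+?`/`*?`/`{m,n}?` starts at its minimum and grows only as far as needed for what follows to match.
Multiple groups make `findall` return tuples — one 2-tuple for the one match.

[('@s5@4i..nczv0110pd00.f9ecb', '45784848')]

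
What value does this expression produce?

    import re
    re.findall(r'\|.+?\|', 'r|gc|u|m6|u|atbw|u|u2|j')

A non-greedy quantifier consumes as few characters as it can — just enough that the remainder of the pattern still matches from where it stops; whatever follows it matches normally.
No capturing groups, so `findall` returns the 4 full match strings.

['|gc|', '|m6|', '|atbw|', '|u2|']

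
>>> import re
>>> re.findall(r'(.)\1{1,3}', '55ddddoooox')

['5', 'd', 'o']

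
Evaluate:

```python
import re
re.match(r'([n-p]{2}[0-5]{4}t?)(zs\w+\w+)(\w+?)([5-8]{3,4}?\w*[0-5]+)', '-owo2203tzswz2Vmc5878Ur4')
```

None

`re.match` won't scan ahead — the pattern has to work from the very first character.
Here the string doesn't start with a match, so the call returns None.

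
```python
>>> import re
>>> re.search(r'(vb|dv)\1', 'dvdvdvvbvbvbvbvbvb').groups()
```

`\1` is not a pattern — it's the concrete string captured by group 1, re-applied verbatim.
`re.search` tries every starting position until one works.
The match spans [0:4] → 'dvdv'.
Captured: group 1 = 'dv'.

('dv',)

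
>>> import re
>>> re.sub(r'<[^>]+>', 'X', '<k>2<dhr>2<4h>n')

'X2X2Xn'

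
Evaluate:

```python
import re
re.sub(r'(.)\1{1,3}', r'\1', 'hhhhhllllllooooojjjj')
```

`\1` has to match the exact text group 1 already captured.
Matches: at [0:4] → 'hhhh'; at [5:9] → 'llll'; at [9:11] → 'll'; at [11:15] → 'oooo'; at [16:20] → 'jjjj'.
`\1` in the replacement pulls in group 1's text for each match.

'hhllooj'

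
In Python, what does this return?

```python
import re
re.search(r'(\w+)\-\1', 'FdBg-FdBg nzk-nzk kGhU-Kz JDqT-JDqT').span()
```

(0, 9)

`\1` has to match the exact text group 1 already captured.
The match spans [0:9] → 'FdBg-FdBg'.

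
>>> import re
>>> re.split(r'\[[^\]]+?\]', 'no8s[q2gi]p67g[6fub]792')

['no8s', 'p67g', '792']

The string is cut at each match, leaving 3 pieces.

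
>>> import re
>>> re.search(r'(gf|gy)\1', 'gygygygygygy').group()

'gygy'

A backreference is literal: `\1` must see the identical characters the first group matched.
Unlike `match`, `search` isn't anchored — it looks for the pattern anywhere in the string.
The match spans [0:4] → 'gygy'.
Captured: group 1 = 'gy'.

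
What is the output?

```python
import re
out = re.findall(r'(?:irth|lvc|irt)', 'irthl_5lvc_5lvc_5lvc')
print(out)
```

Alternation isn't longest-match — the leftmost alternative that fits at this position is chosen.
Walking the string: at [0:4] → 'irth'; at [7:10] → 'lvc'; at [12:15] → 'lvc'; at [17:20] → 'lvc'.
Since nothing is captured, `findall` lists the 4 matched substrings directly.

['irth', 'lvc', 'lvc', 'lvc']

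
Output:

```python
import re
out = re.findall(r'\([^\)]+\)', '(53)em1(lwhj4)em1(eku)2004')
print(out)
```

Scanning left to right: at [0:4] → '(53)'; at [7:14] → '(lwhj4)'; at [17:22] → '(eku)'.
With no groups in the pattern, `findall` gives back each whole match — 3 here.

['(53)', '(lwhj4)', '(eku)']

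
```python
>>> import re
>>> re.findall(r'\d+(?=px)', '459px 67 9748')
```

['459']

The lookaround is zero-width — it requires the adjacent text to match without consuming it, so the asserted text isn't part of the match.
Matches: at [0:3] → '459'.
No capturing groups, so `findall` returns the 1 full match string.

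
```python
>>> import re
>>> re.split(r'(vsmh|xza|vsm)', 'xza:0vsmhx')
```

The regex engine tests alternatives in the order written; an earlier branch that matches wins even if a later one would match more.
The group in the pattern means `split` returns the separators' captures alongside the pieces.

['', 'xza', ':0', 'vsmh', 'x']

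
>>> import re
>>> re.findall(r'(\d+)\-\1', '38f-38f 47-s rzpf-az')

[]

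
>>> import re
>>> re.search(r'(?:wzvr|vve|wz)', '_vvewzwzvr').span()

(1, 4)

Unlike `match`, `search` isn't anchored — it looks for the pattern anywhere in the string.
The match spans [1:4] → 'vve'.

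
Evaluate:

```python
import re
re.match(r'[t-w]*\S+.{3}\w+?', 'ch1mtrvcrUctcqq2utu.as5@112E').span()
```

(0, 28)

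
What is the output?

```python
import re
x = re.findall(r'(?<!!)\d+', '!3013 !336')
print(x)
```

Because the assertion is negative and zero-width, positions next to the forbidden text are skipped.
With no groups in the pattern, `findall` gives back each whole match — 2 here.

['013', '36']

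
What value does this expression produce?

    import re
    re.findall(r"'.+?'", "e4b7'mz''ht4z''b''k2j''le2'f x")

`findall` yields the raw match text (5 of them) because the pattern has no groups.

["'mz'", "'ht4z'", "'b'", "'k2j'", "'le2'"]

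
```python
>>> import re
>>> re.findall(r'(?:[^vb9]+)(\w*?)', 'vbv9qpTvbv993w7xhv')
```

This matches one or more of any character except [vb9] (non-capturing group); then zero or more of a word character (lazy) (captured).
Because there's exactly one group, `findall` drops the full match and keeps group 1 from each hit.

['', '']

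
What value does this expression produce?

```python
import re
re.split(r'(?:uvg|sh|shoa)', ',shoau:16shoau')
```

Alternation isn't longest-match — the leftmost alternative that fits at this position is chosen.
Matches to split on: at [1:3] → 'sh'; at [9:11] → 'sh'.
`split` removes every match and returns the 3 fragments in between.

[',', 'oau:16', 'oau']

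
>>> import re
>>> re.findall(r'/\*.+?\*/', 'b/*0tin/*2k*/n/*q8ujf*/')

Because the quantifier is non-greedy, it stops expanding at the earliest point where the rest of the pattern can succeed.
Matches: at [1:13] → '/*0tin/*2k*/'; at [14:23] → '/*q8ujf*/'.
Since nothing is captured, `findall` lists the 2 matched substrings directly.

['/*0tin/*2k*/', '/*q8ujf*/']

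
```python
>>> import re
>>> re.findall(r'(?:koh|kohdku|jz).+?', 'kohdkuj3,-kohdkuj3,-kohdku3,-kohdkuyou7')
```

['kohd', 'kohd', 'kohd', 'kohd']

Branches in `(...|...)` are attempted left-to-right; the first branch that allows the whole pattern to succeed is taken.
Walking the string: at [0:4] → 'kohd'; at [10:14] → 'kohd'; at [20:24] → 'kohd'; at [29:33] → 'kohd'.
Since nothing is captured, `findall` lists the 4 matched substrings directly.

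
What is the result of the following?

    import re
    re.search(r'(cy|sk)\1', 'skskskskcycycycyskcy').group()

'sksk'

`\1` is not a pattern — it's the concrete string captured by group 1, re-applied verbatim.
The match spans [0:4] → 'sksk'.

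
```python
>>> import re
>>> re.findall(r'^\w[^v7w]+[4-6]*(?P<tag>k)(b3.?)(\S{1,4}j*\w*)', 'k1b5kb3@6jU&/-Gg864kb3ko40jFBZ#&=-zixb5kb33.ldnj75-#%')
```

[('k', 'b33', '.ldnj75')]

Pattern: anchored at the start of the string; then a word character, then one or more of any character except [v7w], then zero or more of a character in [4-6]; then a literal 'k' (captured as 'tag'); then the literal 'b3', then optionally any character (captured); then 1 to 4 of a non-whitespace character, then zero or more of the literal 'j', then zero or more of a word character (captured).
Multiple groups make `findall` return tuples — one 3-tuple for the one match.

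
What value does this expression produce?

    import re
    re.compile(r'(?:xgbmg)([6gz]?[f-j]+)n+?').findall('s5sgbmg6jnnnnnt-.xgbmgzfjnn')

['zfj']

Pattern: the literal 'xgb', then the literal 'mg' (non-capturing group); then optionally one of [6gz], then one or more of a character in [f-j] (captured); then one or more of a literal 'n' (lazy).
`findall` collects group 1 from the one match (1 total).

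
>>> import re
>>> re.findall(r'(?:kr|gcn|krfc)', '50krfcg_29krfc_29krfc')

['kr', 'kr', 'kr']

Alternation isn't longest-match — the leftmost alternative that fits at this position is chosen.
With no groups in the pattern, `findall` gives back each whole match — 3 here.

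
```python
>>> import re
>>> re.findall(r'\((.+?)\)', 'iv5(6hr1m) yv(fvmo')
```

['6hr1m']

With a single group, `findall` returns only what that group captured — 1 item.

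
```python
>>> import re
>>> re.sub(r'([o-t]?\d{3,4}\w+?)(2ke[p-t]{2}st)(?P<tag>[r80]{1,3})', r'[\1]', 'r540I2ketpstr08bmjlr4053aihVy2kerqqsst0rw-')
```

'[r540I]bmjlr4053aihVy2kerqqsst0rw-'

Pattern: optionally a character in [o-t], then 3 to 4 of a digit, then one or more of a word character (lazy) (captured); then the literal '2ke', then exactly 2 of a character in [p-t], then the literal 'st' (captured); then 1 to 3 of one of [r80] (captured as 'tag').
Matches: at [0:15] → 'r540I2ketpstr08'.
`\1` in the replacement pulls in group 1's text for each match.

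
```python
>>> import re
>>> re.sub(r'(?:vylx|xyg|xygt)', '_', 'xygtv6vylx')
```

'_tv6_'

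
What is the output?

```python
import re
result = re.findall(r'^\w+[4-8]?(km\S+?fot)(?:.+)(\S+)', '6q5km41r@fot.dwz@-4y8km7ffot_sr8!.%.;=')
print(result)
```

[('km41r@fot', '=')]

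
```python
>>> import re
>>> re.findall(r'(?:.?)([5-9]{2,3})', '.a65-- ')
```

Pattern: optionally any character (non-capturing group); then 2 to 3 of a character in [5-9] (captured).
With a single group, `findall` returns only what that group captured — 1 item.

['65']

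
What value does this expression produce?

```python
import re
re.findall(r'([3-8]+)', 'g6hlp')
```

['6']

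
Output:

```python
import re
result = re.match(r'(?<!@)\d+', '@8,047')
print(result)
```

None

The negative lookahead/lookbehind blocks any match where the forbidden context is present.
`re.match` won't scan ahead — the pattern has to work from the very first character.
Here the pattern fails at index 0, so the call returns None.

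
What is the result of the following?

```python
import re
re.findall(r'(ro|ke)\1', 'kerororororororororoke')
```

['ro', 'ro', 'ro', 'ro']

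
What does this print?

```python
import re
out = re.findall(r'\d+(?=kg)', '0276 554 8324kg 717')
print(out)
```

['8324']

Because the assertion is zero-width, the text it checks is not consumed and won't appear in the result.
`findall` yields the raw match text (1 of them) because the pattern has no groups.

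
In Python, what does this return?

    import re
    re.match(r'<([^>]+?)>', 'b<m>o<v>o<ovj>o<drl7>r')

None

`match` is anchored at position 0; if the pattern doesn't fit there, it returns None.
Here the string doesn't start with a match, so the call returns None.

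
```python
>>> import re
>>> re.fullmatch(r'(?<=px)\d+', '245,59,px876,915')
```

None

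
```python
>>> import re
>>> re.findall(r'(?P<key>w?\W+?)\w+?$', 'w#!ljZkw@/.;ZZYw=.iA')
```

['w=.']

The pattern matches optionally a literal 'w', then one or more of a non-word character (lazy) (captured as 'key'); then one or more of a word character (lazy); then anchored at the end.
Matches: at [15:20] match 'w=.iA', group 1 = 'w=.'.
Because there's exactly one group, `findall` drops the full match and keeps group 1 from the one hit.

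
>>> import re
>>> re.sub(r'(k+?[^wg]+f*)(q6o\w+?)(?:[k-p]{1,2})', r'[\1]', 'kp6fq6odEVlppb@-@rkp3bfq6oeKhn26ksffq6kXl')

The pattern matches one or more of a literal 'k' (lazy), then one or more of any character except [wg], then zero or more of the literal 'f' (captured); then the literal 'q6o', then one or more of a word character (lazy) (captured); then 1 to 2 of a character in [k-p] (non-capturing group).
A `+?`/`*?`/`{m,n}?` starts at its minimum and grows only as far as needed for what follows to match.
Matches: at [0:30] → 'kp6fq6odEVlppb@-@rkp3bfq6oeKhn'.
`\1` in the replacement pulls in group 1's text for each match.

'[kp6fq6odEVlppb@-@rkp3bf]26ksffq6kXl'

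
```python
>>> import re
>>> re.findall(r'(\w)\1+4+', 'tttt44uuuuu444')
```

['t', 'u']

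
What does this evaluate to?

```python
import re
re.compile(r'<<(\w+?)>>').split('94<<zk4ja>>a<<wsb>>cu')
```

The group in the pattern means `split` returns the separators' captures alongside the pieces.

['94', 'zk4ja', 'a', 'wsb', 'cu']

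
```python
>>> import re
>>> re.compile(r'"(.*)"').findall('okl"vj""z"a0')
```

['vj""z']

Scanning left to right: at [3:10] match '"vj""z"', group 1 = 'vj""z'.
`findall` collects group 1 from the one match (1 total).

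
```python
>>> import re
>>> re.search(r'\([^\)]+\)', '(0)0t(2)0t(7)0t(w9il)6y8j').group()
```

The match spans [0:3] → '(0)'.

'(0)'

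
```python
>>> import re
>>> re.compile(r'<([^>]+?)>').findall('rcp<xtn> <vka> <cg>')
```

Walking the string: at [3:8] match '<xtn>', group 1 = 'xtn'; at [9:14] match '<vka>', group 1 = 'vka'; at [15:19] match '<cg>', group 1 = 'cg'.
One capturing group, so `findall` returns just the captured substring from each match — 3 in all.

['xtn', 'vka', 'cg']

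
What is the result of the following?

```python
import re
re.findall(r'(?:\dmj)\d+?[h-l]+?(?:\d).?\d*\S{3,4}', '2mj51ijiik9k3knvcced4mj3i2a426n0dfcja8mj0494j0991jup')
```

['2mj51ijiik9k3knvc', '4mj3i2a426n0df', '8mj0494j0991jup']

Pattern: a digit, then the literal 'mj' (non-capturing group); then one or more of a digit (lazy); then one or more of a character in [h-l] (lazy); then a digit (non-capturing group); then optionally any character, then zero or more of a digit, then 3 to 4 of a non-whitespace character.
With no groups in the pattern, `findall` gives back each whole match — 3 here.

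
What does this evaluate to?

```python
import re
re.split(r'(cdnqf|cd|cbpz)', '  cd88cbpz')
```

With a capturing group present, the delimiter's captured portion is kept in the result list.

['  ', 'cd', '88', 'cbpz', '']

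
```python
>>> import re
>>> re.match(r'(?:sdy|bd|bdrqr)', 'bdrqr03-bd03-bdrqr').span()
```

(0, 2)

With `match`, the pattern is implicitly anchored at the beginning.
The match spans [0:2] → 'bd'.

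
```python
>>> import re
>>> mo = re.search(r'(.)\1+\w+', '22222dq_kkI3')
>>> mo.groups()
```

('2',)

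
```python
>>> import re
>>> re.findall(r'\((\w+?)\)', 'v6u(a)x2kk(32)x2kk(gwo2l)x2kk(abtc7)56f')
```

['a', '32', 'gwo2l', 'abtc7']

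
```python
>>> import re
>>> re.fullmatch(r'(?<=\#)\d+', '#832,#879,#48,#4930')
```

None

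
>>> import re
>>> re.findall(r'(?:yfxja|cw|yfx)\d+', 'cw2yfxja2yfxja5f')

['cw2', 'yfxja2', 'yfxja5']

Matches: at [0:3] → 'cw2'; at [3:9] → 'yfxja2'; at [9:15] → 'yfxja5'.
No capturing groups, so `findall` returns the 3 full match strings.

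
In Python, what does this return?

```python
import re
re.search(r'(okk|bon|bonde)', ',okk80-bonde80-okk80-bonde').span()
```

The match spans [1:4] → 'okk'.

(1, 4)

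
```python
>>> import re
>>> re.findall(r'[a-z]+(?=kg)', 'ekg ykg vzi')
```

['e', 'y']

The `(?=…)`/`(?<=…)` assertion just peeks at neighbouring text; it doesn't advance the match position.
Walking the string: at [0:1] → 'e'; at [4:5] → 'y'.
Since nothing is captured, `findall` lists the 2 matched substrings directly.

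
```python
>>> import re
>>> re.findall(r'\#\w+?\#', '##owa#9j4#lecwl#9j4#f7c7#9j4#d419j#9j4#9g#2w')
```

['#owa#', '#lecwl#', '#f7c7#', '#d419j#', '#9g#']

Matches: at [1:6] → '#owa#'; at [9:16] → '#lecwl#'; at [19:25] → '#f7c7#'; at [28:35] → '#d419j#'; at [38:42] → '#9g#'.
With no groups in the pattern, `findall` gives back each whole match — 5 here.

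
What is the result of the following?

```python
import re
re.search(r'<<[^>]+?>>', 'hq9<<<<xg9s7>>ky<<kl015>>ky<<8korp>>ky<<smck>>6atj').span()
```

(3, 14)

`search` walks the string left to right and returns the first match it finds.
The match spans [3:14] → '<<<<xg9s7>>'.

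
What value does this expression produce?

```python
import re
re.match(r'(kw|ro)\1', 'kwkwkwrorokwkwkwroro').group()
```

The backreference `\1` re-matches whatever the first group consumed, character for character.
`re.match` won't scan ahead — the pattern has to work from the very first character.
The match spans [0:4] → 'kwkw'.
Captured: group 1 = 'kw'.

'kwkw'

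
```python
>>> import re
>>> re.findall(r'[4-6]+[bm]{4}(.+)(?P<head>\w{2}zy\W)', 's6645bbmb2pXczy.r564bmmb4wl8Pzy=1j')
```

Pattern: one or more of a character in [4-6]; then exactly 4 of one of [bm]; then one or more of any character (captured); then exactly 2 of a word character, then the literal 'zy', then a non-word character (captured as 'head').
Walking the string: at [1:32] match '6645bbmb2pXczy.r564bmmb4wl8Pzy=', groups = ('2pXczy.r564bmmb4wl', '8Pzy=').
Multiple groups make `findall` return tuples — one 2-tuple for the one match.

[('2pXczy.r564bmmb4wl', '8Pzy=')]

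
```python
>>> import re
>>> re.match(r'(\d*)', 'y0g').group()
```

`re.match` won't scan ahead — the pattern has to work from the very first character.
The match spans [0:0] → ''.

''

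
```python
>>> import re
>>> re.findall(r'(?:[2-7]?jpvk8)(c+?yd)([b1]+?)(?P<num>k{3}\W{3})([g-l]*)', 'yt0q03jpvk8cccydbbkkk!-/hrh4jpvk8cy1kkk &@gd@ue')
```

Pattern: optionally a character in [2-7], then the literal 'jp', then the literal 'vk8' (non-capturing group); then one or more of the literal 'c' (lazy), then the literal 'yd' (captured); then one or more of one of [b1] (lazy) (captured); then exactly 3 of the literal 'k', then exactly 3 of a non-word character (captured as 'num'); then zero or more of a character in [g-l] (captured).
Matches: at [5:25] match '3jpvk8cccydbbkkk!-/h', groups = ('cccyd', 'bb', 'kkk!-/', 'h').
`findall` packs the 4 group values into a tuple for every match.

[('cccyd', 'bb', 'kkk!-/', 'h')]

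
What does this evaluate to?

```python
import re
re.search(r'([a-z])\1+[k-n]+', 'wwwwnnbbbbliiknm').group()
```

'wwwwnn'

A backreference is literal: `\1` must see the identical characters the first group matched.
`re.search` scans for the first position where the pattern succeeds.
The match spans [0:6] → 'wwwwnn'.
Captured: group 1 = 'w'.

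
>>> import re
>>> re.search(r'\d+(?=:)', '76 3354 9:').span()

The `(?=…)`/`(?<=…)` assertion just peeks at neighbouring text; it doesn't advance the match position.
`re.search` tries every starting position until one works.
The match spans [8:9] → '9'.

(8, 9)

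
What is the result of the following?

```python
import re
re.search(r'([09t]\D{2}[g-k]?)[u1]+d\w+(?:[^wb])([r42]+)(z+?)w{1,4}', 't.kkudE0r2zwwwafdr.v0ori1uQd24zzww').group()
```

The pattern matches one of [09t], then exactly 2 of a non-digit, then optionally a character in [g-k] (captured); then one or more of one of [u1], then a literal 'd', then one or more of a word character; then any character except [wb] (non-capturing group); then one or more of one of [r42] (captured); then one or more of a literal 'z' (lazy) (captured); then 1 to 4 of a literal 'w'.
`re.search` scans for the first position where the pattern succeeds.
The match spans [0:14] → 't.kkudE0r2zwww'.
Captured: group 1 = 't.kk', group 2 = '2', group 3 = 'z'.

't.kkudE0r2zwww'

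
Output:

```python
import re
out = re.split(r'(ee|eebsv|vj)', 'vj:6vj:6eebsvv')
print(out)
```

Branches in `(...|...)` are attempted left-to-right; the first branch that allows the whole pattern to succeed is taken.
Matches to split on: at [0:2] → 'vj'; at [4:6] → 'vj'; at [8:10] → 'ee'.
The group in the pattern means `split` returns the separators' captures alongside the pieces.

['', 'vj', ':6', 'vj', ':6', 'ee', 'bsvv']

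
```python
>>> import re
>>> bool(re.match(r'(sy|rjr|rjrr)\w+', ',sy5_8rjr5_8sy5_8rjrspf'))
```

False

`re.match` only tries the pattern at the start of the string.
Here the string doesn't start with a match, so the call returns None, and `bool(None)` is False.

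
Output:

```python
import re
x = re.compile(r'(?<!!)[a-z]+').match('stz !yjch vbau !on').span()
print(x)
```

The negative lookaround is zero-width — it rules out positions where the adjacent text would match, without consuming anything.
`re.match` only tries the pattern at the start of the string.
The match spans [0:3] → 'stz'.

(0, 3)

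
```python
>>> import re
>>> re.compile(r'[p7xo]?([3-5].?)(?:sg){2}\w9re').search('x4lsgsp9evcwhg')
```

Here the pattern never matches, so the call returns None.

None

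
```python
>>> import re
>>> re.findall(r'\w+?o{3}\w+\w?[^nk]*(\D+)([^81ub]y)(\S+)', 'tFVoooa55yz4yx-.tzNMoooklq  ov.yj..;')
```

Pattern: one or more of a word character (lazy), then exactly 3 of the literal 'o'; then one or more of a word character, then optionally a word character, then zero or more of any character except [nk]; then one or more of a non-digit (captured); then any character except [81ub], then a literal 'y' (captured); then one or more of a non-whitespace character (captured).
Matches: at [0:36] match 'tFVoooa55yz4yx-.tzNMoooklq  ov.yj..;', groups = ('klq  ov', '.y', 'j..;').
With 3 capturing groups, `findall` returns a 3-tuple per match.

[('klq  ov', '.y', 'j..;')]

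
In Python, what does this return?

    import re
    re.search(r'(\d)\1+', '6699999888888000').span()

(0, 2)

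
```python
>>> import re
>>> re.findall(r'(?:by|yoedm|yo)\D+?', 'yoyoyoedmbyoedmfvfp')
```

The regex engine tests alternatives in the order written; an earlier branch that matches wins even if a later one would match more.
Since nothing is captured, `findall` lists the 3 matched substrings directly.

['yoy', 'yoedmb', 'yoedmf']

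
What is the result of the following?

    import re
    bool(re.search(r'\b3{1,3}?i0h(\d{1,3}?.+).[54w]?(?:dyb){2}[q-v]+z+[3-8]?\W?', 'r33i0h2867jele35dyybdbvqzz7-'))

False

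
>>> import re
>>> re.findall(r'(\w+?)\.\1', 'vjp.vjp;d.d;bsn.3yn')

['vjp', 'd']

`\1` is not a pattern — it's the concrete string captured by group 1, re-applied verbatim.
`findall` collects group 1 from each match (2 total).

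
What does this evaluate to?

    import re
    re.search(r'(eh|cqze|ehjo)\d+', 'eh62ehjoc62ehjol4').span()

(0, 4)

`re.search` tries every starting position until one works.
The match spans [0:4] → 'eh62'.
Captured: group 1 = 'eh'.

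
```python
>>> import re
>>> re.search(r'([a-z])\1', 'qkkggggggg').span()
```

After group 1 captures some text, `\1` only succeeds where that same text appears again.
`re.search` tries every starting position until one works.
The match spans [1:3] → 'kk'.
Captured: group 1 = 'k'.

(1, 3)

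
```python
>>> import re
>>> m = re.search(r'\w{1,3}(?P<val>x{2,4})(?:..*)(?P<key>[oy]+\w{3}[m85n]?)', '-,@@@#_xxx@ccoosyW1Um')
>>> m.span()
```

The match spans [6:21] → '_xxx@ccoosyW1Um'.

(6, 21)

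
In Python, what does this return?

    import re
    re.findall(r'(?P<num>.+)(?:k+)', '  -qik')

The pattern matches one or more of any character (captured as 'num'); then one or more of a literal 'k' (non-capturing group).
Matches: at [0:6] match '  -qik', group 1 = '  -qi'.
Because there's exactly one group, `findall` drops the full match and keeps group 1 from the one hit.

['  -qi']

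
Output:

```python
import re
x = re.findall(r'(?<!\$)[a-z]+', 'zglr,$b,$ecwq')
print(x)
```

['zglr', 'cwq']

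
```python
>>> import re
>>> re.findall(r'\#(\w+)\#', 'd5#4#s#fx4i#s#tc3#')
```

Walking the string: at [2:5] match '#4#', group 1 = '4'; at [6:12] match '#fx4i#', group 1 = 'fx4i'; at [13:18] match '#tc3#', group 1 = 'tc3'.
With a single group, `findall` returns only what that group captured — 3 items.

['4', 'fx4i', 'tc3']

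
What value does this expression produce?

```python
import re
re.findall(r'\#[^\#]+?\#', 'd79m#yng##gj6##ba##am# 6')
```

['#yng#', '#gj6#', '#ba#', '#am#']

With no groups in the pattern, `findall` gives back each whole match — 4 here.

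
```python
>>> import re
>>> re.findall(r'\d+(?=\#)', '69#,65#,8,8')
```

Lookahead/lookbehind check context without consuming it, so the matched span excludes the asserted characters.
Matches: at [0:2] → '69'; at [4:6] → '65'.
`findall` yields the raw match text (2 of them) because the pattern has no groups.

['69', '65']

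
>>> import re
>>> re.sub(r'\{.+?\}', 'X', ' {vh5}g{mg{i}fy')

With the lazy modifier that quantifier settles for the fewest repetitions that let the rest of the pattern succeed (the atoms after it are unaffected and can still be greedy).
Matches: at [1:6] → '{vh5}'; at [7:13] → '{mg{i}'.
Every occurrence is swapped for 'X'.

' XgXfy'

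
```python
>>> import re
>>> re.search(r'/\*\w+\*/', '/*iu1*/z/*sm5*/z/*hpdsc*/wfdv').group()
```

`re.search` scans for the first position where the pattern succeeds.
The match spans [0:7] → '/*iu1*/'.

'/*iu1*/'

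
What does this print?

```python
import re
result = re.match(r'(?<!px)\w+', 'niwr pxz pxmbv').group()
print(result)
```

niwr

`re.match` won't scan ahead — the pattern has to work from the very first character.
The match spans [0:4] → 'niwr'.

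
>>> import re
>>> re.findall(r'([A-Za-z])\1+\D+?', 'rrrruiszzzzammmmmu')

['r', 'z', 'm']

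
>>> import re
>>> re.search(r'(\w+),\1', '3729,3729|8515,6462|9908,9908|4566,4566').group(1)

'3729'

The backreference `\1` re-matches whatever the first group consumed, character for character.
`search` walks the string left to right and returns the first match it finds.
The match spans [0:9] → '3729,3729'.
Captured: group 1 = '3729'.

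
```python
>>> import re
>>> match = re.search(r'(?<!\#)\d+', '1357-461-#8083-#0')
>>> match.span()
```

(0, 4)

The negative lookaround is zero-width — it rules out positions where the adjacent text would match, without consuming anything.
The match spans [0:4] → '1357'.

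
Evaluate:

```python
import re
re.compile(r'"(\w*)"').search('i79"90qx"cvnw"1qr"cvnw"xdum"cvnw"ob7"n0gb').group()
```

'"90qx"'

Unlike `match`, `search` isn't anchored — it looks for the pattern anywhere in the string.
The match spans [3:9] → '"90qx"'.
Captured: group 1 = '90qx'.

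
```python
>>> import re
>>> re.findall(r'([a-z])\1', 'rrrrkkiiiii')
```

['r', 'r', 'k', 'i', 'i']

A backreference is literal: `\1` must see the identical characters the first group matched.
`findall` collects group 1 from each match (5 total).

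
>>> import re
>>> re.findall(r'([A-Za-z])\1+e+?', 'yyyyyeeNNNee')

['y', 'N']

After group 1 captures some text, `\1` only succeeds where that same text appears again.
Scanning left to right: at [0:6] match 'yyyyye', group 1 = 'y'; at [7:11] match 'NNNe', group 1 = 'N'.
`findall` collects group 1 from each match (2 total).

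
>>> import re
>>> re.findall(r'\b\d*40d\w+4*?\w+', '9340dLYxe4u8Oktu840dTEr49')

['9340dLYxe4u8Oktu840dTEr49']

With no groups in the pattern, `findall` gives back each whole match — 1 here.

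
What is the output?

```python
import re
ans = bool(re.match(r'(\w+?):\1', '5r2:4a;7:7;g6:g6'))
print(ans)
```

False

`\1` has to match the exact text group 1 already captured.
With `match`, the pattern is implicitly anchored at the beginning.
Here the pattern fails at index 0, so the call returns None, and `bool(None)` is False.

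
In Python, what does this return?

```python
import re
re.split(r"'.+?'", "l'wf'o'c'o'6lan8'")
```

Lazy quantifiers expand one character at a time until the remainder of the pattern can match.
`split` removes every match and returns the 4 fragments in between.

['l', 'o', 'o', '']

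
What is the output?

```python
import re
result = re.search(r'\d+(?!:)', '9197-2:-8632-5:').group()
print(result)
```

9197

Because the assertion is negative and zero-width, positions next to the forbidden text are skipped.
`re.search` tries every starting position until one works.
The match spans [0:4] → '9197'.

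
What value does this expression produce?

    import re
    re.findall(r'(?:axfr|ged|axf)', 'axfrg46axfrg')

['axfr', 'axfr']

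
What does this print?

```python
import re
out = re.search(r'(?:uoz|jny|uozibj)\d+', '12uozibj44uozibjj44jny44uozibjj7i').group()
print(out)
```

The match spans [2:10] → 'uozibj44'.

uozibj44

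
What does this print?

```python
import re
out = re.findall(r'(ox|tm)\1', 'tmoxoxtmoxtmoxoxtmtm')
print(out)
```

['ox', 'ox', 'tm']

After group 1 captures some text, `\1` only succeeds where that same text appears again.
Walking the string: at [2:6] match 'oxox', group 1 = 'ox'; at [12:16] match 'oxox', group 1 = 'ox'; at [16:20] match 'tmtm', group 1 = 'tm'.
`findall` collects group 1 from each match (3 total).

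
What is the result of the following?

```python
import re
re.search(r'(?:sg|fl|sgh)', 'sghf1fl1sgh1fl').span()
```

Branches in `(...|...)` are attempted left-to-right; the first branch that allows the whole pattern to succeed is taken.
The match spans [0:2] → 'sg'.

(0, 2)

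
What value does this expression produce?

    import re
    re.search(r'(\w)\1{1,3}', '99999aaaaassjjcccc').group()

The backreference `\1` re-matches whatever the first group consumed, character for character.
`re.search` scans for the first position where the pattern succeeds.
The match spans [0:4] → '9999'.
Captured: group 1 = '9'.

'9999'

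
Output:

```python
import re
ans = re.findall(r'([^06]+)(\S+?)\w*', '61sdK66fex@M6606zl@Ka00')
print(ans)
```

This matches one or more of any character except [06] (captured); then one or more of a non-whitespace character (lazy) (captured); then zero or more of a word character.
A non-greedy quantifier consumes as few characters as it can — just enough that the remainder of the pattern still matches from where it stops; whatever follows it matches normally.
Scanning left to right: at [1:10] match '1sdK66fex', groups = ('1sdK', '6'); at [10:18] match '@M6606zl', groups = ('@M', '6'); at [18:23] match '@Ka00', groups = ('@Ka', '0').
With 2 capturing groups, `findall` returns a 2-tuple per match.

[('1sdK', '6'), ('@M', '6'), ('@Ka', '0')]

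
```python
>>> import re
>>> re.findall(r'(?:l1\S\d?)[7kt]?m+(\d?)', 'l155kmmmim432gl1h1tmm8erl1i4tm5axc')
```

['', '8', '5']

The pattern matches the literal 'l1', then a non-whitespace character, then optionally a digit (non-capturing group); then optionally one of [7kt], then one or more of a literal 'm'; then optionally a digit (captured).
Scanning left to right: at [0:8] match 'l155kmmm', group 1 = ''; at [14:22] match 'l1h1tmm8', group 1 = '8'; at [24:31] match 'l1i4tm5', group 1 = '5'.
Because there's exactly one group, `findall` drops the full match and keeps group 1 from each hit.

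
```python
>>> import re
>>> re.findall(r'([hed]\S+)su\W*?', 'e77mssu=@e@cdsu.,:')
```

With a single group, `findall` returns only what that group captured — 1 item.

['e77mssu=@e@cd']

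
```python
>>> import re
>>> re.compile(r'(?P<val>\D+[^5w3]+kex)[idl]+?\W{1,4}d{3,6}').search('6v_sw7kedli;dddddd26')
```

Pattern: one or more of a non-digit, then one or more of any character except [5w3], then the literal 'kex' (captured as 'val'); then one or more of one of [idl] (lazy); then 1 to 4 of a non-word character, then 3 to 6 of the literal 'd'.
`search` walks the string left to right and returns the first match it finds.
Here the pattern never matches, so the call returns None.

None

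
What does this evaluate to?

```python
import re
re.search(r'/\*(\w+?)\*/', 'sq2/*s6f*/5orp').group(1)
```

's6f'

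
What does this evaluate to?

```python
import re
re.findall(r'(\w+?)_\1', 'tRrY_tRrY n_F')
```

['tRrY']

After group 1 captures some text, `\1` only succeeds where that same text appears again.
`findall` collects group 1 from the one match (1 total).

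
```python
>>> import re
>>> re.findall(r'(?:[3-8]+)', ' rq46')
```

['46']

Pattern: one or more of a character in [3-8] (non-capturing group).
Walking the string: at [3:5] → '46'.
No capturing groups, so `findall` returns the 1 full match string.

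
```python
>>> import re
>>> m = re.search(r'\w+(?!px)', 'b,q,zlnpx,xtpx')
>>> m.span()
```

The negative lookaround is zero-width — it rules out positions where the adjacent text would match, without consuming anything.
`re.search` tries every starting position until one works.
The match spans [0:1] → 'b'.

(0, 1)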